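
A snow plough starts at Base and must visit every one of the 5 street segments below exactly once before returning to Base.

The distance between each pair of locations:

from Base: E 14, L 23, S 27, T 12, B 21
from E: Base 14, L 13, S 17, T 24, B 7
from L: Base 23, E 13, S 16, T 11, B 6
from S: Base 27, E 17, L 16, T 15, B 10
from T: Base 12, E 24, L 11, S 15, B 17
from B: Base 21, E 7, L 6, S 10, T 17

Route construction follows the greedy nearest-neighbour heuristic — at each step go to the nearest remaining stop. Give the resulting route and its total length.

From Base: distances to unvisited — T=12, E=14, B=21, L=23, S=27. Nearest is T (12).
From T: distances to unvisited — L=11, S=15, B=17, E=24. Nearest is L (11).
From L: distances to unvisited — B=6, E=13, S=16. Nearest is B (6).
From B: distances to unvisited — E=7, S=10. Nearest is E (7).
From E: distances to unvisited — S=17. Nearest is S (17).
Return S→Base: 27.
Total = 12 + 11 + 6 + 7 + 17 + 27 = 80.

80 along Base → T → L → B → E → S → Base.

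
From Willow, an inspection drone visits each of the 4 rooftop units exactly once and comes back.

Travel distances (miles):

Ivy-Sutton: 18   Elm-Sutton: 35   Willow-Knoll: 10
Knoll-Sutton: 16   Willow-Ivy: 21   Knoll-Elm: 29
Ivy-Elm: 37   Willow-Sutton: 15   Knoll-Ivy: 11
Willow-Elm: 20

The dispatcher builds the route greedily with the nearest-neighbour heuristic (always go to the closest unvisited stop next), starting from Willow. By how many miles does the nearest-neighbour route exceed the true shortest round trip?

1 miles longer than the optimal tour.

From Willow: Knoll=10, Sutton=15, Elm=20, Ivy=21 → choose Knoll (10).
From Knoll: Ivy=11, Sutton=16, Elm=29 → choose Ivy (11).
From Ivy: Sutton=18, Elm=37 → choose Sutton (18).
From Sutton: Elm=35 → choose Elm (35).
NN route Willow → Knoll → Ivy → Sutton → Elm → Willow costs 94.
Optimal: Willow → Elm → Knoll → Ivy → Sutton → Willow costs 93 (by enumerating all 12 distinct tours).
Excess = 94 − 93 = 1.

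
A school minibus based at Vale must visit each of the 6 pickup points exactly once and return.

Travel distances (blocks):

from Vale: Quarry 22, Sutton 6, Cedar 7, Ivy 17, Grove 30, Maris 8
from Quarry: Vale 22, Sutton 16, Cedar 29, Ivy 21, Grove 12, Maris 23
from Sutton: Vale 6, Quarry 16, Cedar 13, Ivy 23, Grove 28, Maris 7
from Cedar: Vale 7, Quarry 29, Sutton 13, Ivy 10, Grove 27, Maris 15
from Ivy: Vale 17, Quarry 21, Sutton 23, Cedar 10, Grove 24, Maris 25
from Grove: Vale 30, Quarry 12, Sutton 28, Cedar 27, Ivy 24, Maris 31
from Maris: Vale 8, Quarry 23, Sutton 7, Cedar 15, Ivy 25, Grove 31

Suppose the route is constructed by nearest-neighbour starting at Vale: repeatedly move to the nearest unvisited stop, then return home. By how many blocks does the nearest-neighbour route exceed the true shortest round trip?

From Vale: Sutton=6, Cedar=7, Maris=8, Ivy=17, Quarry=22, Grove=30 → choose Sutton (6).
From Sutton: Maris=7, Cedar=13, Quarry=16, Ivy=23, Grove=28 → choose Maris (7).
From Maris: Cedar=15, Quarry=23, Ivy=25, Grove=31 → choose Cedar (15).
From Cedar: Ivy=10, Grove=27, Quarry=29 → choose Ivy (10).
From Ivy: Quarry=21, Grove=24 → choose Quarry (21).
From Quarry: Grove=12 → choose Grove (12).
NN route Vale → Sutton → Maris → Cedar → Ivy → Quarry → Grove → Vale costs 101.
Optimal: Vale → Cedar → Ivy → Grove → Quarry → Sutton → Maris → Vale costs 84 (by enumerating all 360 distinct tours).
Excess = 101 − 84 = 17.

The nearest-neighbour route is 17 blocks longer than optimal.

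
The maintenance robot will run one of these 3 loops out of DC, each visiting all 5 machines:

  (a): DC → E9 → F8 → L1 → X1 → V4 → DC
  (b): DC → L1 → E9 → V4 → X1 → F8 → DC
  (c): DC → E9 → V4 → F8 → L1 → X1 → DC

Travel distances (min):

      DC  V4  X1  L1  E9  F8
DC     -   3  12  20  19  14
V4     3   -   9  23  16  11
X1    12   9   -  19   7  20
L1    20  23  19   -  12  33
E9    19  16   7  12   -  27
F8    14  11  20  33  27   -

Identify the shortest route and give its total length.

91 min — (b) is the shortest.

(a): 19 + 27 + 33 + 19 + 9 + 3 = 110
(b): 20 + 12 + 16 + 9 + 20 + 14 = 91
(c): 19 + 16 + 11 + 33 + 19 + 12 = 110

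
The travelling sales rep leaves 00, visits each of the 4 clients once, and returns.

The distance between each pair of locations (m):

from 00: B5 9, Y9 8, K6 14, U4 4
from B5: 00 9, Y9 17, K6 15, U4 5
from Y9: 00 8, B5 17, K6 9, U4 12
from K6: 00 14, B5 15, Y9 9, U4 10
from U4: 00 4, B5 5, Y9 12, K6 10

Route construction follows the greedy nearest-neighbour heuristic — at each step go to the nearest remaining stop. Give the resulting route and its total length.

Total distance 41 m via the nearest-neighbour route 00 → U4 → B5 → K6 → Y9 → 00.

00 → [U4:4 / Y9:8 / B5:9 / K6:14] → U4 (4)
U4 → [B5:5 / K6:10 / Y9:12] → B5 (5)
B5 → [K6:15 / Y9:17] → K6 (15)
K6 → [Y9:9] → Y9 (9)
Return Y9→00: 8.
Total = 4 + 5 + 15 + 9 + 8 = 41.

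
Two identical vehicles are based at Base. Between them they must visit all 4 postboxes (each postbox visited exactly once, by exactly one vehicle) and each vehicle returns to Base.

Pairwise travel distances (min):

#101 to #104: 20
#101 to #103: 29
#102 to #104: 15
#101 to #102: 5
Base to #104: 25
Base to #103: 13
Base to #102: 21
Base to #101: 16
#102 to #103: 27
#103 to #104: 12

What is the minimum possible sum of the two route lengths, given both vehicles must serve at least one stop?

87 min — the smallest possible combined total.

Check every non-empty split of the stops between the two vehicles; for each half take its own optimal tour:
  {#101} + {#102, #103, #104}: 32 + 61 = 93
  {#102} + {#101, #103, #104}: 42 + 61 = 103
  {#101, #102} + {#103, #104}: 42 + 50 = 92
  {#103} + {#101, #102, #104}: 26 + 61 = 87
  {#101, #103} + {#102, #104}: 58 + 61 = 119
  {#102, #103} + {#101, #104}: 61 + 61 = 122
  … (7 splits in total)
Best: vehicle 1 Base → #103 → Base = 26; vehicle 2 Base → #101 → #102 → #104 → Base = 61; combined 87.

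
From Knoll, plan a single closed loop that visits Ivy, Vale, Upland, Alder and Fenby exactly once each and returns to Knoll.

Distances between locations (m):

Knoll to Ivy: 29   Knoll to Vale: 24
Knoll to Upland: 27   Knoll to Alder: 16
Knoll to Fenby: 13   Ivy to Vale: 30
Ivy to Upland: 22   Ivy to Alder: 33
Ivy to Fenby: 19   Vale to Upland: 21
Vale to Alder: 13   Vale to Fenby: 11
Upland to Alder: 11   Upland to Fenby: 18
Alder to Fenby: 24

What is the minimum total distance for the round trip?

There are 60 distinct closed tours to check (reversals are equivalent).
Knoll → Ivy → Vale → Upland → Alder → Fenby → Knoll: 29+30+21+11+24+13 = 128
Knoll → Ivy → Vale → Upland → Fenby → Alder → Knoll: 29+30+21+18+24+16 = 138
Knoll → Ivy → Vale → Alder → Upland → Fenby → Knoll: 29+30+13+11+18+13 = 114
Knoll → Ivy → Vale → Alder → Fenby → Upland → Knoll: 29+30+13+24+18+27 = 141
Knoll → Ivy → Vale → Fenby → Upland → Alder → Knoll: 29+30+11+18+11+16 = 115
Knoll → Ivy → Vale → Fenby → Alder → Upland → Knoll: 29+30+11+24+11+27 = 132
Knoll → Ivy → Upland → Vale → Alder → Fenby → Knoll: 29+22+21+13+24+13 = 122
Knoll → Ivy → Upland → Vale → Fenby → Alder → Knoll: 29+22+21+11+24+16 = 123
Knoll → Ivy → Upland → Alder → Vale → Fenby → Knoll: 29+22+11+13+11+13 = 99
Knoll → Ivy → Upland → Alder → Fenby → Vale → Knoll: 29+22+11+24+11+24 = 121
Knoll → Ivy → Upland → Fenby → Vale → Alder → Knoll: 29+22+18+11+13+16 = 109
Knoll → Ivy → Upland → Fenby → Alder → Vale → Knoll: 29+22+18+24+13+24 = 130
Knoll → Ivy → Alder → Vale → Upland → Fenby → Knoll: 29+33+13+21+18+13 = 127
Knoll → Ivy → Alder → Vale → Fenby → Upland → Knoll: 29+33+13+11+18+27 = 131
… (46 more)
The minimum is 99.
One optimal route: Knoll → Ivy → Upland → Alder → Vale → Fenby → Knoll (or its reverse).

99 m — the shortest possible round trip.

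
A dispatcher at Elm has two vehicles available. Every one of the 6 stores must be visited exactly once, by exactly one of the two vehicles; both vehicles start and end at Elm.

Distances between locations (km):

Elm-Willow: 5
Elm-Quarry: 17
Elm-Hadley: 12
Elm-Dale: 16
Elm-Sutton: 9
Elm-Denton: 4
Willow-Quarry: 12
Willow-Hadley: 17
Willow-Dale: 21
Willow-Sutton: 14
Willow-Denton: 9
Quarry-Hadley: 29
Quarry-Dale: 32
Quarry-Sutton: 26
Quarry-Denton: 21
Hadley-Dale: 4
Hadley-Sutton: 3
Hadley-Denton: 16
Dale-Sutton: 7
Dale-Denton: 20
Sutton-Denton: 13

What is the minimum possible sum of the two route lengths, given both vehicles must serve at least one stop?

Try each way of splitting the stops between the two vehicles (each non-empty) and, for each split, find the best tour for each vehicle:
  {Willow} + {Quarry, Hadley, Dale, Sutton, Denton}: 10 + 73 = 83
  {Quarry} + {Willow, Hadley, Dale, Sutton, Denton}: 34 + 50 = 84
  {Willow, Quarry} + {Hadley, Dale, Sutton, Denton}: 34 + 40 = 74
  {Hadley} + {Willow, Quarry, Dale, Sutton, Denton}: 24 + 73 = 97
  {Willow, Hadley} + {Quarry, Dale, Sutton, Denton}: 34 + 73 = 107
  {Quarry, Hadley} + {Willow, Dale, Sutton, Denton}: 58 + 50 = 108
  … (31 splits in total)
  {Willow, Quarry, Hadley, Dale, Sutton} + {Denton}: 65 + 8 = 73  ← best
Best: vehicle 1 Elm → Willow → Quarry → Dale → Hadley → Sutton → Elm = 65; vehicle 2 Elm → Denton → Elm = 8; combined 73.

Minimum combined distance: 73 km.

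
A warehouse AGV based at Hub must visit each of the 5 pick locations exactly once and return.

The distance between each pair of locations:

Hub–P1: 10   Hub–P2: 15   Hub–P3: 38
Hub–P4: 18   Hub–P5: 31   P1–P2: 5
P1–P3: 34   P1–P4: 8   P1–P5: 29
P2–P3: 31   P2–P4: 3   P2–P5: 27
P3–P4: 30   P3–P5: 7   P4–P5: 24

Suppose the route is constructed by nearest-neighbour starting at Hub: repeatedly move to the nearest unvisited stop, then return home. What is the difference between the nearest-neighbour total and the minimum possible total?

Excess over optimum: 1.

From Hub: P1=10, P2=15, P4=18, P5=31, P3=38 → choose P1 (10).
From P1: P2=5, P4=8, P5=29, P3=34 → choose P2 (5).
From P2: P4=3, P5=27, P3=31 → choose P4 (3).
From P4: P5=24, P3=30 → choose P5 (24).
From P5: P3=7 → choose P3 (7).
NN route Hub → P1 → P2 → P4 → P5 → P3 → Hub costs 87.
Optimal: Hub → P1 → P2 → P4 → P3 → P5 → Hub costs 86 (by enumerating all 60 distinct tours).
Excess = 87 − 86 = 1.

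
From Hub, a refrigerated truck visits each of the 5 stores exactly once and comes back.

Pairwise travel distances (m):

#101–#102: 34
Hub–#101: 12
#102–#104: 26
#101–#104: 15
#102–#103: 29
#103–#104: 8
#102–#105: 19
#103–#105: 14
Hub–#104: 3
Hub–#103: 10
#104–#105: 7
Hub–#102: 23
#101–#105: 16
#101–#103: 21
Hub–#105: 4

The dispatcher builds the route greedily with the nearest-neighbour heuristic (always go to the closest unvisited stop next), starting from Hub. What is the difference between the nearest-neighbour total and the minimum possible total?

Excess over optimum: 15 m.

From Hub: #104=3, #105=4, #103=10, #101=12, #102=23 → choose #104 (3).
From #104: #105=7, #103=8, #101=15, #102=26 → choose #105 (7).
From #105: #103=14, #101=16, #102=19 → choose #103 (14).
From #103: #101=21, #102=29 → choose #101 (21).
From #101: #102=34 → choose #102 (34).
NN route Hub → #104 → #105 → #103 → #101 → #102 → Hub costs 102.
Optimal: Hub → #101 → #104 → #103 → #102 → #105 → Hub costs 87 (by enumerating all 60 distinct tours).
Excess = 102 − 87 = 15.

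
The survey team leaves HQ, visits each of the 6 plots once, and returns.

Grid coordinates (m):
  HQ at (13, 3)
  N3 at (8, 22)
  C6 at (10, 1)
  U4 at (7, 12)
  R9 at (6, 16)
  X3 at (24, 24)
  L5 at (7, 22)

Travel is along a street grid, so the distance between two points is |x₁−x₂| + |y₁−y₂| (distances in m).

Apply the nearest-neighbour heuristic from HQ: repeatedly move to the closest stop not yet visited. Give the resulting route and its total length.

82 m along HQ → C6 → U4 → R9 → L5 → N3 → X3 → HQ.

HQ → [C6:5 / U4:15 / R9:20 / N3:24 / L5:25 / X3:32] → C6 (5)
C6 → [U4:14 / R9:19 / N3:23 / L5:24 / X3:37] → U4 (14)
U4 → [R9:5 / L5:10 / N3:11 / X3:29] → R9 (5)
R9 → [L5:7 / N3:8 / X3:26] → L5 (7)
L5 → [N3:1 / X3:19] → N3 (1)
N3 → [X3:18] → X3 (18)
Return X3→HQ: 32.
Total = 5 + 14 + 5 + 7 + 1 + 18 + 32 = 82.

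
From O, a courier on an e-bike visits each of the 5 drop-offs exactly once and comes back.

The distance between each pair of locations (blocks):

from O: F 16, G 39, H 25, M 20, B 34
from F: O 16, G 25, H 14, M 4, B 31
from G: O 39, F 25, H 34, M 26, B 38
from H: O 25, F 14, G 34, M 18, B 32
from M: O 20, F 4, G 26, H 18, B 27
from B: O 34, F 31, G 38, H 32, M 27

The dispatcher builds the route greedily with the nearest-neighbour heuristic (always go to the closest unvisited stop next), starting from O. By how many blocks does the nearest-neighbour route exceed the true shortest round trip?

O: F=16, M=20, H=25, B=34, G=39 ⇒ F
F: M=4, H=14, G=25, B=31 ⇒ M
M: H=18, G=26, B=27 ⇒ H
H: B=32, G=34 ⇒ B
B: G=38 ⇒ G
NN route O → F → M → H → B → G → O costs 147.
Optimal: O → F → M → G → B → H → O costs 141 (by enumerating all 60 distinct tours).
Excess = 147 − 141 = 6.

Excess over optimum: 6 blocks.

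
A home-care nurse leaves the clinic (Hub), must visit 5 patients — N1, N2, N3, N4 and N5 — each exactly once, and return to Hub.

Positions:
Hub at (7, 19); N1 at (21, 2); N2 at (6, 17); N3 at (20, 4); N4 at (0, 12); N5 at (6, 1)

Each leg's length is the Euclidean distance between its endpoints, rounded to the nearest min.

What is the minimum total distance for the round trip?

With 5 stops there are 5!/2 = 60 distinct round trips (a route and its reverse cost the same).
Hub→N1→N2→N3→N4→N5→Hub: 22+21+19+22+13+18 = 115
Hub→N1→N2→N3→N5→N4→Hub: 22+21+19+14+13+10 = 99
Hub→N1→N2→N4→N3→N5→Hub: 22+21+8+22+14+18 = 105
Hub→N1→N2→N4→N5→N3→Hub: 22+21+8+13+14+20 = 98
Hub→N1→N2→N5→N3→N4→Hub: 22+21+16+14+22+10 = 105
Hub→N1→N2→N5→N4→N3→Hub: 22+21+16+13+22+20 = 114
Hub→N1→N3→N2→N4→N5→Hub: 22+2+19+8+13+18 = 82
Hub→N1→N3→N2→N5→N4→Hub: 22+2+19+16+13+10 = 82
Hub→N1→N3→N4→N2→N5→Hub: 22+2+22+8+16+18 = 88
Hub→N1→N3→N4→N5→N2→Hub: 22+2+22+13+16+2 = 77
Hub→N1→N3→N5→N2→N4→Hub: 22+2+14+16+8+10 = 72
Hub→N1→N3→N5→N4→N2→Hub: 22+2+14+13+8+2 = 61
Hub→N1→N4→N2→N3→N5→Hub: 22+23+8+19+14+18 = 104
Hub→N1→N4→N2→N5→N3→Hub: 22+23+8+16+14+20 = 103
… (46 more)
Hub→N2→N4→N5→N1→N3→Hub: 2+8+13+15+2+20 = 60  ← best
The minimum is 60.
One optimal route: Hub → N2 → N4 → N5 → N1 → N3 → Hub (or its reverse).

Minimum total distance: 60 min.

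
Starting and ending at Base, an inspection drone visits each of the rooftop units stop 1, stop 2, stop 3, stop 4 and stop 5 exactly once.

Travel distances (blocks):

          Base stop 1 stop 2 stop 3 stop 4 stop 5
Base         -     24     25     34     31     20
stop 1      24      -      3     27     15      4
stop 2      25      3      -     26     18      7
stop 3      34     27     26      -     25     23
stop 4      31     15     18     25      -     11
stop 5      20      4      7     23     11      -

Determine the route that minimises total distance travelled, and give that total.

With 5 stops there are 5!/2 = 60 distinct round trips (a route and its reverse cost the same).
Base→stop 1→stop 2→stop 3→stop 4→stop 5→Base: 24+3+26+25+11+20 = 109
Base→stop 1→stop 2→stop 3→stop 5→stop 4→Base: 24+3+26+23+11+31 = 118
Base→stop 1→stop 2→stop 4→stop 3→stop 5→Base: 24+3+18+25+23+20 = 113
Base→stop 1→stop 2→stop 4→stop 5→stop 3→Base: 24+3+18+11+23+34 = 113
Base→stop 1→stop 2→stop 5→stop 3→stop 4→Base: 24+3+7+23+25+31 = 113
Base→stop 1→stop 2→stop 5→stop 4→stop 3→Base: 24+3+7+11+25+34 = 104
Base→stop 1→stop 3→stop 2→stop 4→stop 5→Base: 24+27+26+18+11+20 = 126
Base→stop 1→stop 3→stop 2→stop 5→stop 4→Base: 24+27+26+7+11+31 = 126
Base→stop 1→stop 3→stop 4→stop 2→stop 5→Base: 24+27+25+18+7+20 = 121
Base→stop 1→stop 3→stop 4→stop 5→stop 2→Base: 24+27+25+11+7+25 = 119
Base→stop 1→stop 3→stop 5→stop 2→stop 4→Base: 24+27+23+7+18+31 = 130
Base→stop 1→stop 3→stop 5→stop 4→stop 2→Base: 24+27+23+11+18+25 = 128
Base→stop 1→stop 4→stop 2→stop 3→stop 5→Base: 24+15+18+26+23+20 = 126
Base→stop 1→stop 4→stop 2→stop 5→stop 3→Base: 24+15+18+7+23+34 = 121
… (46 more)
Base→stop 2→stop 1→stop 5→stop 4→stop 3→Base: 25+3+4+11+25+34 = 102  ← best
The minimum is 102.
One optimal route: Base → stop 2 → stop 1 → stop 5 → stop 4 → stop 3 → Base (or its reverse).

102 blocks — the shortest possible round trip.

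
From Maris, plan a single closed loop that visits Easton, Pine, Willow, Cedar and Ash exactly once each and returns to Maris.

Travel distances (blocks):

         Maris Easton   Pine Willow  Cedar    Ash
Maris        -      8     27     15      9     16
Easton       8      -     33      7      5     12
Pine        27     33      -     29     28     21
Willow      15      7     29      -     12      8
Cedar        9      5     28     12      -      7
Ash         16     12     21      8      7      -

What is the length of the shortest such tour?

Shortest round trip = 77 blocks.

With 5 stops there are 5!/2 = 60 distinct round trips (a route and its reverse cost the same).
Maris - Easton - Pine - Willow - Cedar - Ash - Maris: 8+33+29+12+7+16 = 105
Maris - Easton - Pine - Willow - Ash - Cedar - Maris: 8+33+29+8+7+9 = 94
Maris - Easton - Pine - Cedar - Willow - Ash - Maris: 8+33+28+12+8+16 = 105
Maris - Easton - Pine - Cedar - Ash - Willow - Maris: 8+33+28+7+8+15 = 99
Maris - Easton - Pine - Ash - Willow - Cedar - Maris: 8+33+21+8+12+9 = 91
Maris - Easton - Pine - Ash - Cedar - Willow - Maris: 8+33+21+7+12+15 = 96
Maris - Easton - Willow - Pine - Cedar - Ash - Maris: 8+7+29+28+7+16 = 95
Maris - Easton - Willow - Pine - Ash - Cedar - Maris: 8+7+29+21+7+9 = 81
Maris - Easton - Willow - Cedar - Pine - Ash - Maris: 8+7+12+28+21+16 = 92
Maris - Easton - Willow - Cedar - Ash - Pine - Maris: 8+7+12+7+21+27 = 82
Maris - Easton - Willow - Ash - Pine - Cedar - Maris: 8+7+8+21+28+9 = 81
Maris - Easton - Willow - Ash - Cedar - Pine - Maris: 8+7+8+7+28+27 = 85
Maris - Easton - Cedar - Pine - Willow - Ash - Maris: 8+5+28+29+8+16 = 94
Maris - Easton - Cedar - Pine - Ash - Willow - Maris: 8+5+28+21+8+15 = 85
… (46 more)
Maris - Pine - Ash - Willow - Easton - Cedar - Maris: 27+21+8+7+5+9 = 77  ← best
The minimum is 77.
One optimal route: Maris → Pine → Ash → Willow → Easton → Cedar → Maris (or its reverse).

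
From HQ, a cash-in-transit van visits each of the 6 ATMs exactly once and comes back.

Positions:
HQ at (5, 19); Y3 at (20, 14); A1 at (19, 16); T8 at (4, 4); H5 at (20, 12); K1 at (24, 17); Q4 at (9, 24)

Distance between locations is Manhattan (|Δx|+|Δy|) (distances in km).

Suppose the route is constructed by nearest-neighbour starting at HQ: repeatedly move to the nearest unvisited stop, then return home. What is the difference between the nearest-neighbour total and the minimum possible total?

Excess over optimum: 8 km.

From HQ: Q4=9, T8=16, A1=17, Y3=20, K1=21, H5=22 → choose Q4 (9).
From Q4: A1=18, Y3=21, K1=22, H5=23, T8=25 → choose A1 (18).
From A1: Y3=3, H5=5, K1=6, T8=27 → choose Y3 (3).
From Y3: H5=2, K1=7, T8=26 → choose H5 (2).
From H5: K1=9, T8=24 → choose K1 (9).
From K1: T8=33 → choose T8 (33).
NN route HQ → Q4 → A1 → Y3 → H5 → K1 → T8 → HQ costs 90.
Optimal: HQ → T8 → H5 → Y3 → A1 → K1 → Q4 → HQ costs 82 (by enumerating all 360 distinct tours).
Excess = 90 − 82 = 8.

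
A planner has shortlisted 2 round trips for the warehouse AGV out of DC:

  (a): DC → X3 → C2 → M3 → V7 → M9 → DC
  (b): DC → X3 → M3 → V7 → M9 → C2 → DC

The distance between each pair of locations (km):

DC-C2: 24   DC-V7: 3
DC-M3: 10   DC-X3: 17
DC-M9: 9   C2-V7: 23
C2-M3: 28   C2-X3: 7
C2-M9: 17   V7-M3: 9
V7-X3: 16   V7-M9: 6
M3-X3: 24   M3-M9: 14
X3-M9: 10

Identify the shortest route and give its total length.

(a): 17 + 7 + 28 + 9 + 6 + 9 = 76
(b): 17 + 24 + 9 + 6 + 17 + 24 = 97

Shortest is (a), total 76 km.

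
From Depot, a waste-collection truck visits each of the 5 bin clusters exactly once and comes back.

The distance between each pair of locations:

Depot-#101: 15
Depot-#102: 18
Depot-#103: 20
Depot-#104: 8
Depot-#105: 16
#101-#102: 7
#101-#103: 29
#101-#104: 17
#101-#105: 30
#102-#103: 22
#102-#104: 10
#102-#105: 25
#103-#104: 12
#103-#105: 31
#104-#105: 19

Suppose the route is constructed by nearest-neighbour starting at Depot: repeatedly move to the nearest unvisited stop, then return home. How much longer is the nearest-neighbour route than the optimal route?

Depot: #104=8, #101=15, #105=16, #102=18, #103=20 ⇒ #104
#104: #102=10, #103=12, #101=17, #105=19 ⇒ #102
#102: #101=7, #103=22, #105=25 ⇒ #101
#101: #103=29, #105=30 ⇒ #103
#103: #105=31 ⇒ #105
NN route Depot → #104 → #102 → #101 → #103 → #105 → Depot costs 101.
Optimal: Depot → #101 → #102 → #103 → #104 → #105 → Depot costs 91 (by enumerating all 60 distinct tours).
Excess = 101 − 91 = 10.

The nearest-neighbour route is 10 longer than optimal.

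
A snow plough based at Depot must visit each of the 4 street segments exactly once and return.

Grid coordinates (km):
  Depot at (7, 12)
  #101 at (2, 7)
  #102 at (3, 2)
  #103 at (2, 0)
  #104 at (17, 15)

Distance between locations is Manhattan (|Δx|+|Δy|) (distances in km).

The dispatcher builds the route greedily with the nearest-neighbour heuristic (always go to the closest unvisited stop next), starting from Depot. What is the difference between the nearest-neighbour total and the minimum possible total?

Depot: #101=10, #104=13, #102=14, #103=17 ⇒ #101
#101: #102=6, #103=7, #104=23 ⇒ #102
#102: #103=3, #104=27 ⇒ #103
#103: #104=30 ⇒ #104
NN route Depot → #101 → #102 → #103 → #104 → Depot costs 62.
Optimal: Depot → #101 → #103 → #102 → #104 → Depot costs 60 (by enumerating all 12 distinct tours).
Excess = 62 − 60 = 2.

Excess over optimum: 2 km.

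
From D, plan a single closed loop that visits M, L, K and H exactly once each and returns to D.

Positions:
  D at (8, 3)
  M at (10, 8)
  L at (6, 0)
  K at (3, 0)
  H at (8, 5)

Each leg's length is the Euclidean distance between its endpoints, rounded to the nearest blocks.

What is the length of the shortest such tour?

With 4 stops there are 4!/2 = 12 distinct round trips (a route and its reverse cost the same).
D→M→L→K→H→D: 5+9+3+7+2 = 26
D→M→L→H→K→D: 5+9+5+7+6 = 32
D→M→K→L→H→D: 5+11+3+5+2 = 26
D→M→K→H→L→D: 5+11+7+5+4 = 32
D→M→H→L→K→D: 5+4+5+3+6 = 23
D→M→H→K→L→D: 5+4+7+3+4 = 23
D→L→M→K→H→D: 4+9+11+7+2 = 33
D→L→M→H→K→D: 4+9+4+7+6 = 30
D→L→K→M→H→D: 4+3+11+4+2 = 24
D→L→H→M→K→D: 4+5+4+11+6 = 30
D→K→M→L→H→D: 6+11+9+5+2 = 33
D→K→L→M→H→D: 6+3+9+4+2 = 24
The minimum is 23.
One optimal route: D → M → H → L → K → D (or its reverse).

Shortest round trip = 23 blocks.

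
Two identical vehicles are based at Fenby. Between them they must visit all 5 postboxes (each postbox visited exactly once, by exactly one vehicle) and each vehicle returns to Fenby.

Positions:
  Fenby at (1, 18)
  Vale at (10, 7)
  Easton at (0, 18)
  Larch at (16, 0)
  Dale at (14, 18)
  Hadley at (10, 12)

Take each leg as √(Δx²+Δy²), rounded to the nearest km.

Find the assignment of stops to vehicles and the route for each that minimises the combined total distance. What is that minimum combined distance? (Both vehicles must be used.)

Minimum combined distance: 58 km.

Check every non-empty split of the stops between the two vehicles; for each half take its own optimal tour:
  {Vale} + {Easton, Larch, Dale, Hadley}: 28 + 57 = 85
  {Easton} + {Vale, Larch, Dale, Hadley}: 2 + 56 = 58
  {Vale, Easton} + {Larch, Dale, Hadley}: 30 + 55 = 85
  {Larch} + {Vale, Easton, Dale, Hadley}: 46 + 41 = 87
  {Vale, Larch} + {Easton, Dale, Hadley}: 46 + 33 = 79
  {Easton, Larch} + {Vale, Dale, Hadley}: 48 + 39 = 87
  … (15 splits in total)
Best: vehicle 1 Fenby → Easton → Fenby = 2; vehicle 2 Fenby → Vale → Larch → Hadley → Dale → Fenby = 56; combined 58.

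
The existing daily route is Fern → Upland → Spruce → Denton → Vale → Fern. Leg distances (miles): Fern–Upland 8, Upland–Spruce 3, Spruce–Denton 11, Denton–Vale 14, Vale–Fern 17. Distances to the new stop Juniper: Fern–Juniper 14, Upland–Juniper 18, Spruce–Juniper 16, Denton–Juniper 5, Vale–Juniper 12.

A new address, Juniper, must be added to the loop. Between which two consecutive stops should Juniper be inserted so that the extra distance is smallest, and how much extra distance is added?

Insertion cost between consecutive stops i–j is d(i,Juniper) + d(Juniper,j) − d(i,j):
  between Fern and Upland: 14 + 18 − 8 = 24
  between Upland and Spruce: 18 + 16 − 3 = 31
  between Spruce and Denton: 16 + 5 − 11 = 10
  between Denton and Vale: 5 + 12 − 14 = 3
  between Vale and Fern: 12 + 14 − 17 = 9
Cheapest insertion is between Denton and Vale, adding 3.
New total = 53 + 3 = 56.

Minimum extra distance: 3 miles, inserting Juniper between Denton and Vale.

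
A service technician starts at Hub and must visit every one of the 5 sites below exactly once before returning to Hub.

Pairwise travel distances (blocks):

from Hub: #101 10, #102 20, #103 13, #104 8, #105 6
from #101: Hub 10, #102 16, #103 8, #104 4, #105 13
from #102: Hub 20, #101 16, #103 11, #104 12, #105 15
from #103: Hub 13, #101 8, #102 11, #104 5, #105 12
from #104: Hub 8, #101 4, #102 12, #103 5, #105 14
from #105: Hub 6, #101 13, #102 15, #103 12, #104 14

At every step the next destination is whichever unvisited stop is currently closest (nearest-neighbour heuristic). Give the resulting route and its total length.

Nearest-neighbour total = 63 blocks; route Hub → #105 → #103 → #104 → #101 → #102 → Hub.

At Hub the remaining stops are #105 6, #104 8, #101 10, #103 13, #102 20; go to #105.
At #105 the remaining stops are #103 12, #101 13, #104 14, #102 15; go to #103.
At #103 the remaining stops are #104 5, #101 8, #102 11; go to #104.
At #104 the remaining stops are #101 4, #102 12; go to #101.
At #101 the remaining stops are #102 16; go to #102.
Return #102→Hub: 20.
Total = 6 + 12 + 5 + 4 + 16 + 20 = 63.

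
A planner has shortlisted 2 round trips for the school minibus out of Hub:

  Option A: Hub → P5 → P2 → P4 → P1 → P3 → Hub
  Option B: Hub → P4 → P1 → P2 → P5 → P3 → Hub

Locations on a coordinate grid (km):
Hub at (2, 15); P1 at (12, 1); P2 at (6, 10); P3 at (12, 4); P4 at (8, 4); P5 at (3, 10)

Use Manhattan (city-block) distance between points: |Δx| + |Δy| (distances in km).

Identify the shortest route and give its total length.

Shortest is Option A, total 48 km.

Option A: 6 + 3 + 8 + 7 + 3 + 21 = 48
Option B: 17 + 7 + 15 + 3 + 15 + 21 = 78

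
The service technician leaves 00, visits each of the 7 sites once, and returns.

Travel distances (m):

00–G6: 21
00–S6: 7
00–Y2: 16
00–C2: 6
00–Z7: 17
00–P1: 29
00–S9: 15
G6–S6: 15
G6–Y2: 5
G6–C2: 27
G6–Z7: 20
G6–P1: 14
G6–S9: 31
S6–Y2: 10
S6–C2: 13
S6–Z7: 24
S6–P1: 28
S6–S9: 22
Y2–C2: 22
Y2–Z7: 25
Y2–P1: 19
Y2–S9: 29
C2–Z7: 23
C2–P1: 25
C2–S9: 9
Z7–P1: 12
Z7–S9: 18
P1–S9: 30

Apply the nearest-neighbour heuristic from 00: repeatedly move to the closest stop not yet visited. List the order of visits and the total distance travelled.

Total distance 81 m via the nearest-neighbour route 00 → C2 → S9 → Z7 → P1 → G6 → Y2 → S6 → 00.

From 00: distances to unvisited — C2=6, S6=7, S9=15, Y2=16, Z7=17, G6=21, P1=29. Nearest is C2 (6).
From C2: distances to unvisited — S9=9, S6=13, Y2=22, Z7=23, P1=25, G6=27. Nearest is S9 (9).
From S9: distances to unvisited — Z7=18, S6=22, Y2=29, P1=30, G6=31. Nearest is Z7 (18).
From Z7: distances to unvisited — P1=12, G6=20, S6=24, Y2=25. Nearest is P1 (12).
From P1: distances to unvisited — G6=14, Y2=19, S6=28. Nearest is G6 (14).
From G6: distances to unvisited — Y2=5, S6=15. Nearest is Y2 (5).
From Y2: distances to unvisited — S6=10. Nearest is S6 (10).
Return S6→00: 7.
Total = 6 + 9 + 18 + 12 + 14 + 5 + 10 + 7 = 81.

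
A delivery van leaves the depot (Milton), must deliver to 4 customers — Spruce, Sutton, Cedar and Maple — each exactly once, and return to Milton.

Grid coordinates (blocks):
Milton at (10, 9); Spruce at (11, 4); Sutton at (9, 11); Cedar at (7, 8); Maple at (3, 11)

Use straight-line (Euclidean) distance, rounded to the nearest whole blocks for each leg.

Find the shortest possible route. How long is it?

There are 12 distinct closed tours to check (reversals are equivalent).
Milton → Spruce → Sutton → Cedar → Maple → Milton: 5+7+4+5+7 = 28
Milton → Spruce → Sutton → Maple → Cedar → Milton: 5+7+6+5+3 = 26
Milton → Spruce → Cedar → Sutton → Maple → Milton: 5+6+4+6+7 = 28
Milton → Spruce → Cedar → Maple → Sutton → Milton: 5+6+5+6+2 = 24
Milton → Spruce → Maple → Sutton → Cedar → Milton: 5+11+6+4+3 = 29
Milton → Spruce → Maple → Cedar → Sutton → Milton: 5+11+5+4+2 = 27
Milton → Sutton → Spruce → Cedar → Maple → Milton: 2+7+6+5+7 = 27
Milton → Sutton → Spruce → Maple → Cedar → Milton: 2+7+11+5+3 = 28
Milton → Sutton → Cedar → Spruce → Maple → Milton: 2+4+6+11+7 = 30
Milton → Sutton → Maple → Spruce → Cedar → Milton: 2+6+11+6+3 = 28
Milton → Cedar → Spruce → Sutton → Maple → Milton: 3+6+7+6+7 = 29
Milton → Cedar → Sutton → Spruce → Maple → Milton: 3+4+7+11+7 = 32
The minimum is 24.
One optimal route: Milton → Spruce → Cedar → Maple → Sutton → Milton (or its reverse).

Minimum total distance: 24 blocks.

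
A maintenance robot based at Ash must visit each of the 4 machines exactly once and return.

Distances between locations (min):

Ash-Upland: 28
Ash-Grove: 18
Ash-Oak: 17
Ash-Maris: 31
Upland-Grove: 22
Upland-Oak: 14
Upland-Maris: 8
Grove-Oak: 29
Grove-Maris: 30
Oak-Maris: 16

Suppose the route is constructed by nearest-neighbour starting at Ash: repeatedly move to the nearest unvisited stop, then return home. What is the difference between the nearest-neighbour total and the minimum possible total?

From Ash: Oak=17, Grove=18, Upland=28, Maris=31 → choose Oak (17).
From Oak: Upland=14, Maris=16, Grove=29 → choose Upland (14).
From Upland: Maris=8, Grove=22 → choose Maris (8).
From Maris: Grove=30 → choose Grove (30).
NN route Ash → Oak → Upland → Maris → Grove → Ash costs 87.
Optimal: Ash → Grove → Upland → Maris → Oak → Ash costs 81 (by enumerating all 12 distinct tours).
Excess = 87 − 81 = 6.

The nearest-neighbour route is 6 min longer than optimal.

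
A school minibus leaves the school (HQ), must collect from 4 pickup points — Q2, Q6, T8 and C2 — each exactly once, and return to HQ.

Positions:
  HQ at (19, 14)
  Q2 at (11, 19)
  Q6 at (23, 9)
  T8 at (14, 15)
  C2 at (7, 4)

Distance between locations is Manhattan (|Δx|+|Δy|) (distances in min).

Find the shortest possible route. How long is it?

HQ-Q2-Q6-T8-C2-HQ: 13+22+15+18+22 = 90
HQ-Q2-Q6-C2-T8-HQ: 13+22+21+18+6 = 80
HQ-Q2-T8-Q6-C2-HQ: 13+7+15+21+22 = 78
HQ-Q2-T8-C2-Q6-HQ: 13+7+18+21+9 = 68
HQ-Q2-C2-Q6-T8-HQ: 13+19+21+15+6 = 74
HQ-Q2-C2-T8-Q6-HQ: 13+19+18+15+9 = 74
HQ-Q6-Q2-T8-C2-HQ: 9+22+7+18+22 = 78
HQ-Q6-Q2-C2-T8-HQ: 9+22+19+18+6 = 74
HQ-Q6-T8-Q2-C2-HQ: 9+15+7+19+22 = 72
HQ-Q6-C2-Q2-T8-HQ: 9+21+19+7+6 = 62
HQ-T8-Q2-Q6-C2-HQ: 6+7+22+21+22 = 78
HQ-T8-Q6-Q2-C2-HQ: 6+15+22+19+22 = 84
The minimum is 62.
One optimal route: HQ → Q6 → C2 → Q2 → T8 → HQ (or its reverse).

Minimum total distance: 62 min.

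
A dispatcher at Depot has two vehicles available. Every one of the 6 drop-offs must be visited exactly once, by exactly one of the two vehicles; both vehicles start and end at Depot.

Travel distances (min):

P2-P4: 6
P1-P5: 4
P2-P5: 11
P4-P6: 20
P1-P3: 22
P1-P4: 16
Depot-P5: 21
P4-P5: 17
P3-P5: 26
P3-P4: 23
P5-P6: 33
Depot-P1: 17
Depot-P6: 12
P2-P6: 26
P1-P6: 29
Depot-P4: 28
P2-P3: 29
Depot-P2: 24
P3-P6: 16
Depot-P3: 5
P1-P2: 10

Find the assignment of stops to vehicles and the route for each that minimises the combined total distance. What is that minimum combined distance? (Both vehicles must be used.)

Try each way of splitting the stops between the two vehicles (each non-empty) and, for each split, find the best tour for each vehicle:
  {P1} + {P2, P3, P4, P5, P6}: 34 + 79 = 113
  {P2} + {P1, P3, P4, P5, P6}: 48 + 79 = 127
  {P1, P2} + {P3, P4, P5, P6}: 51 + 79 = 130
  {P3} + {P1, P2, P4, P5, P6}: 10 + 70 = 80
  {P1, P3} + {P2, P4, P5, P6}: 44 + 70 = 114
  {P2, P3} + {P1, P4, P5, P6}: 58 + 70 = 128
  … (31 splits in total)
Best: vehicle 1 Depot → P3 → Depot = 10; vehicle 2 Depot → P1 → P5 → P2 → P4 → P6 → Depot = 70; combined 80.

80 min — the smallest possible combined total.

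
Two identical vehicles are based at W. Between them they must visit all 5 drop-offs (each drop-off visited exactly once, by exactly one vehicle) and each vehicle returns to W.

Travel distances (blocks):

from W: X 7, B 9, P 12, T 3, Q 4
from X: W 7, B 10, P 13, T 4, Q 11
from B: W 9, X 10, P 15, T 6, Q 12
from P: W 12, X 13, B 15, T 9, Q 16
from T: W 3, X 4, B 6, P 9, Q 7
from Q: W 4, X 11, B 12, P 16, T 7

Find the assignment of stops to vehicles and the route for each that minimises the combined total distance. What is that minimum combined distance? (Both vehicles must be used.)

Try each way of splitting the stops between the two vehicles (each non-empty) and, for each split, find the best tour for each vehicle:
  {X} + {B, P, T, Q}: 14 + 43 = 57
  {B} + {X, P, T, Q}: 18 + 40 = 58
  {X, B} + {P, T, Q}: 26 + 32 = 58
  {P} + {X, B, T, Q}: 24 + 33 = 57
  {X, P} + {B, T, Q}: 32 + 25 = 57
  {B, P} + {X, T, Q}: 36 + 22 = 58
  … (15 splits in total)
  {X, B, P, T} + {Q}: 44 + 8 = 52  ← best
Best: vehicle 1 W → X → B → P → T → W = 44; vehicle 2 W → Q → W = 8; combined 52.

52 blocks — the smallest possible combined total.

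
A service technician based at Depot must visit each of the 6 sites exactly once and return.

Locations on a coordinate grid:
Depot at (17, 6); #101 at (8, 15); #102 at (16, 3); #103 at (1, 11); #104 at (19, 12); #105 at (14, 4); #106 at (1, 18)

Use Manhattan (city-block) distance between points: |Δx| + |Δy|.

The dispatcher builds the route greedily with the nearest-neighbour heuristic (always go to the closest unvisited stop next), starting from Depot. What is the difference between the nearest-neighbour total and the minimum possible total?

The nearest-neighbour route is 6 longer than optimal.

From Depot: #102=4, #105=5, #104=8, #101=18, #103=21, #106=28 → choose #102 (4).
From #102: #105=3, #104=12, #101=20, #103=23, #106=30 → choose #105 (3).
From #105: #104=13, #101=17, #103=20, #106=27 → choose #104 (13).
From #104: #101=14, #103=19, #106=24 → choose #101 (14).
From #101: #106=10, #103=11 → choose #106 (10).
From #106: #103=7 → choose #103 (7).
NN route Depot → #102 → #105 → #104 → #101 → #106 → #103 → Depot costs 72.
Optimal: Depot → #102 → #105 → #103 → #106 → #101 → #104 → Depot costs 66 (by enumerating all 360 distinct tours).
Excess = 72 − 66 = 6.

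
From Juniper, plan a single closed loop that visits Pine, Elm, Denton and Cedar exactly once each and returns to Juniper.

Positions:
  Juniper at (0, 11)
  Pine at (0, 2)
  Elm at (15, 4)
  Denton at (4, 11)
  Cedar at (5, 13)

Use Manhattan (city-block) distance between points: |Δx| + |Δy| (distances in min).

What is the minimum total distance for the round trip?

There are 12 distinct closed tours to check (reversals are equivalent).
Juniper→Pine→Elm→Denton→Cedar→Juniper: 9+17+18+3+7 = 54
Juniper→Pine→Elm→Cedar→Denton→Juniper: 9+17+19+3+4 = 52
Juniper→Pine→Denton→Elm→Cedar→Juniper: 9+13+18+19+7 = 66
Juniper→Pine→Denton→Cedar→Elm→Juniper: 9+13+3+19+22 = 66
Juniper→Pine→Cedar→Elm→Denton→Juniper: 9+16+19+18+4 = 66
Juniper→Pine→Cedar→Denton→Elm→Juniper: 9+16+3+18+22 = 68
Juniper→Elm→Pine→Denton→Cedar→Juniper: 22+17+13+3+7 = 62
Juniper→Elm→Pine→Cedar→Denton→Juniper: 22+17+16+3+4 = 62
Juniper→Elm→Denton→Pine→Cedar→Juniper: 22+18+13+16+7 = 76
Juniper→Elm→Cedar→Pine→Denton→Juniper: 22+19+16+13+4 = 74
Juniper→Denton→Pine→Elm→Cedar→Juniper: 4+13+17+19+7 = 60
Juniper→Denton→Elm→Pine→Cedar→Juniper: 4+18+17+16+7 = 62
The minimum is 52.
One optimal route: Juniper → Pine → Elm → Cedar → Denton → Juniper (or its reverse).

52 min — the shortest possible round trip.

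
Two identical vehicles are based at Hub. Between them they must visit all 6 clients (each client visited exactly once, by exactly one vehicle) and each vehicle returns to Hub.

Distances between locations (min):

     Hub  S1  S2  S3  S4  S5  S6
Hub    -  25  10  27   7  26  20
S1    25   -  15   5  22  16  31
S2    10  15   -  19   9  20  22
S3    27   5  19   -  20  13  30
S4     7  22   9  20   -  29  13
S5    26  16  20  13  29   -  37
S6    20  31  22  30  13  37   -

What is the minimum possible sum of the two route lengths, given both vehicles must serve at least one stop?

Minimum combined distance: 109 min.

There are 2^5 − 1 = 31 ways to divide the 6 stops into two non-empty groups. For each, the best each vehicle can do is its own shortest tour through its group:
  {S1} + {S2, S3, S4, S5, S6}: 50 + 93 = 143
  {S2} + {S1, S3, S4, S5, S6}: 20 + 95 = 115
  {S1, S2} + {S3, S4, S5, S6}: 50 + 89 = 139
  {S3} + {S1, S2, S4, S5, S6}: 54 + 97 = 151
  {S1, S3} + {S2, S4, S5, S6}: 57 + 87 = 144
  {S2, S3} + {S1, S4, S5, S6}: 56 + 93 = 149
  … (31 splits in total)
  {S1, S2, S3, S5} + {S4, S6}: 69 + 40 = 109  ← best
Best: vehicle 1 Hub → S2 → S1 → S3 → S5 → Hub = 69; vehicle 2 Hub → S4 → S6 → Hub = 40; combined 109.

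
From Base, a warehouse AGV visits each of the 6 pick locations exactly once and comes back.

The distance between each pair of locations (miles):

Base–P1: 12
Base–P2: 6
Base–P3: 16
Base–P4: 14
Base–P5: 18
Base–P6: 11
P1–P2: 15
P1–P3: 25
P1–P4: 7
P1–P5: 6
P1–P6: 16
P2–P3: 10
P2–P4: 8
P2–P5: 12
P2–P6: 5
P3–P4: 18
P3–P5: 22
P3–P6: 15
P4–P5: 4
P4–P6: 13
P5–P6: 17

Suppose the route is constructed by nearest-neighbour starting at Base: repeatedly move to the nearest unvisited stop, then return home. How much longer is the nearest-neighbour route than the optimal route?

The nearest-neighbour route is 9 miles longer than optimal.

Base: P2=6, P6=11, P1=12, P4=14, P3=16, P5=18 ⇒ P2
P2: P6=5, P4=8, P3=10, P5=12, P1=15 ⇒ P6
P6: P4=13, P3=15, P1=16, P5=17 ⇒ P4
P4: P5=4, P1=7, P3=18 ⇒ P5
P5: P1=6, P3=22 ⇒ P1
P1: P3=25 ⇒ P3
NN route Base → P2 → P6 → P4 → P5 → P1 → P3 → Base costs 75.
Optimal: Base → P1 → P5 → P4 → P2 → P3 → P6 → Base costs 66 (by enumerating all 360 distinct tours).
Excess = 75 − 66 = 9.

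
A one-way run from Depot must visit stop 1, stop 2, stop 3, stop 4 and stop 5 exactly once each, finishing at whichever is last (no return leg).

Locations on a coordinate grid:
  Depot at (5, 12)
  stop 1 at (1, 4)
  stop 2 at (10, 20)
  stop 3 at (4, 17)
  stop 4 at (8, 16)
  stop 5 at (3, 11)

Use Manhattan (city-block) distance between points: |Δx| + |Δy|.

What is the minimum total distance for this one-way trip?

There are 5! = 120 possible orderings.
Depot → stop 1 → stop 2 → stop 3 → stop 4 → stop 5: 12+25+9+5+10 = 61
Depot → stop 1 → stop 2 → stop 3 → stop 5 → stop 4: 12+25+9+7+10 = 63
Depot → stop 1 → stop 2 → stop 4 → stop 3 → stop 5: 12+25+6+5+7 = 55
Depot → stop 1 → stop 2 → stop 4 → stop 5 → stop 3: 12+25+6+10+7 = 60
Depot → stop 1 → stop 2 → stop 5 → stop 3 → stop 4: 12+25+16+7+5 = 65
Depot → stop 1 → stop 2 → stop 5 → stop 4 → stop 3: 12+25+16+10+5 = 68
Depot → stop 1 → stop 3 → stop 2 → stop 4 → stop 5: 12+16+9+6+10 = 53
Depot → stop 1 → stop 3 → stop 2 → stop 5 → stop 4: 12+16+9+16+10 = 63
Depot → stop 1 → stop 3 → stop 4 → stop 2 → stop 5: 12+16+5+6+16 = 55
Depot → stop 1 → stop 3 → stop 4 → stop 5 → stop 2: 12+16+5+10+16 = 59
Depot → stop 1 → stop 3 → stop 5 → stop 2 → stop 4: 12+16+7+16+6 = 57
Depot → stop 1 → stop 3 → stop 5 → stop 4 → stop 2: 12+16+7+10+6 = 51
Depot → stop 1 → stop 4 → stop 2 → stop 3 → stop 5: 12+19+6+9+7 = 53
Depot → stop 1 → stop 4 → stop 2 → stop 5 → stop 3: 12+19+6+16+7 = 60
… (106 more)
Depot → stop 4 → stop 2 → stop 3 → stop 5 → stop 1: 7+6+9+7+9 = 38  ← best
The minimum is 38.
One shortest path: Depot → stop 4 → stop 2 → stop 3 → stop 5 → stop 1.

38 — the minimum one-way total.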